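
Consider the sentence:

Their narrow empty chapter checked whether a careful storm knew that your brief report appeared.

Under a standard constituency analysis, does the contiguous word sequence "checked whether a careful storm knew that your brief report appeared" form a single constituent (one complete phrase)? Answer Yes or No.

Yes

These words form the whole verb phrase headed by "checked", so yes — one constituent.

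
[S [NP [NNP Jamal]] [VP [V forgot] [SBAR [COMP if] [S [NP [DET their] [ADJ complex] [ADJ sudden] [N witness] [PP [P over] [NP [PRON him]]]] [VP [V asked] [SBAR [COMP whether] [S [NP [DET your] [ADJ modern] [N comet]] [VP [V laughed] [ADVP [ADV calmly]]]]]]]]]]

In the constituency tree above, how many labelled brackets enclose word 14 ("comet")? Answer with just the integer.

The word sits inside N, which is inside NP, inside S, inside SBAR, inside VP, inside S, inside SBAR, inside VP, inside S — 9 brackets in all.

9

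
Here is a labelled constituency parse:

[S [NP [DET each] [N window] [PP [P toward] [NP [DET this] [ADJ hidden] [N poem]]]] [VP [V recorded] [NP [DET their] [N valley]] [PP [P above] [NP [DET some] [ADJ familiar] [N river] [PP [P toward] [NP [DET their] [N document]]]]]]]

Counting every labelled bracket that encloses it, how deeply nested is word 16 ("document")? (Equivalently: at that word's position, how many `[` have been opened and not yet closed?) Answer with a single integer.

Counting open brackets not yet closed at "document": [S [VP [PP [NP [PP [NP [N = 7.

7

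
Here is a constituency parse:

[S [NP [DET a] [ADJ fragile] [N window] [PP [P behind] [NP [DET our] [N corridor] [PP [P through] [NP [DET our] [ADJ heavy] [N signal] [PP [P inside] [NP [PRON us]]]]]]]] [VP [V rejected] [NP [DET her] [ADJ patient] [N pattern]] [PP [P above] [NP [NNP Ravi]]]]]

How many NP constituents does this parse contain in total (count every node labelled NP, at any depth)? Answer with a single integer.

6

The NP constituents are: [NP a fragile window behind our corridor through our heavy signal inside us]; [NP our corridor through our heavy signal inside us]; [NP our heavy signal inside us]; [NP us]; [NP her patient pattern]; [NP Ravi]. Total: 6.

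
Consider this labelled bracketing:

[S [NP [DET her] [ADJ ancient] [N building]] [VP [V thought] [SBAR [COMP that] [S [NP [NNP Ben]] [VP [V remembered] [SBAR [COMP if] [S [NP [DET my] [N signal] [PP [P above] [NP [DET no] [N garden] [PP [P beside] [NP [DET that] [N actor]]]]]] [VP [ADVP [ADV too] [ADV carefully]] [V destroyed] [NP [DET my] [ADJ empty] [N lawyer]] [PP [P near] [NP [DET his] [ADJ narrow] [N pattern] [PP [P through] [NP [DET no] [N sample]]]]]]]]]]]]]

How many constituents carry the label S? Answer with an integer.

3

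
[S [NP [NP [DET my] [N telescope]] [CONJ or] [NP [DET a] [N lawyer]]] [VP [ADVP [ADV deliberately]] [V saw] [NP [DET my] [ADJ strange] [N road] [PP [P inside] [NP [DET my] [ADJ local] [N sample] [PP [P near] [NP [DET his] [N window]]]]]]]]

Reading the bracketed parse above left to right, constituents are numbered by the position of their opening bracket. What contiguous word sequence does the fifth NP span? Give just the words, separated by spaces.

my local sample near his window

In left-to-right order the NP constituents are "my telescope or a lawyer"; "my telescope"; "a lawyer"; "my strange road inside my local sample near his window"; "my local sample near his window"; "his window". Number 5 is "my local sample near his window".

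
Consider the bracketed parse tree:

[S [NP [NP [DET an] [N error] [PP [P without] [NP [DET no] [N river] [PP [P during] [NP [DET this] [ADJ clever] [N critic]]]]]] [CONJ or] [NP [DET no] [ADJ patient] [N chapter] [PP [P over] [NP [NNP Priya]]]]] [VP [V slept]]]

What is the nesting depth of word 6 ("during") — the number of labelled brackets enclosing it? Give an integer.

7

Counting open brackets not yet closed at "during": [S [NP [NP [PP [NP [PP [P = 7.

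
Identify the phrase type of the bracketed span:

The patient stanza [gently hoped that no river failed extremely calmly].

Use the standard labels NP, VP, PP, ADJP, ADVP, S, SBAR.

VP

"hoped" is the head of the bracketed span, so the span is a verb phrase: VP.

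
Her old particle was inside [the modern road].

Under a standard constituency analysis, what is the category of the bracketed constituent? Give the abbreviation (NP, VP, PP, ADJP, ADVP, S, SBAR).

NP

The bracketed span "the modern road" is headed by "road", making it a noun phrase (NP).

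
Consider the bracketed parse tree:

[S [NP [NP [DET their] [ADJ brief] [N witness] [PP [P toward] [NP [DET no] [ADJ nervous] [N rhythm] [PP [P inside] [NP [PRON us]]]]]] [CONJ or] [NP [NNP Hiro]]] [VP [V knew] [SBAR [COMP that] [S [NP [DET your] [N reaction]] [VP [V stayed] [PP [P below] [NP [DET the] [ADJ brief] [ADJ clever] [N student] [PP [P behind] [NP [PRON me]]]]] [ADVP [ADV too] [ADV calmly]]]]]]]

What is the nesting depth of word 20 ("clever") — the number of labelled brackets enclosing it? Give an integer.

8

The word sits inside ADJ, which is inside NP, inside PP, inside VP, inside S, inside SBAR, inside VP, inside S — 8 brackets in all.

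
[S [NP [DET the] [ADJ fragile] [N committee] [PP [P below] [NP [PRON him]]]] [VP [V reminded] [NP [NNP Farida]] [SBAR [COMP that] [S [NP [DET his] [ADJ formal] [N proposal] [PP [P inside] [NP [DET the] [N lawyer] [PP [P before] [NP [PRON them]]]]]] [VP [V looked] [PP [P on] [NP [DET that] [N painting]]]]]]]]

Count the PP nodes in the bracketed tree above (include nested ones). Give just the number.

4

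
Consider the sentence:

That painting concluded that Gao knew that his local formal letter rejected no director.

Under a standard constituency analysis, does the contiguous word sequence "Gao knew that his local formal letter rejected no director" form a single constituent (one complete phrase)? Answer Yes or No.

Yes

"Gao knew that his local formal letter rejected no director" is exactly the clause [S Gao knew that his local formal letter rejected no director], a complete constituent.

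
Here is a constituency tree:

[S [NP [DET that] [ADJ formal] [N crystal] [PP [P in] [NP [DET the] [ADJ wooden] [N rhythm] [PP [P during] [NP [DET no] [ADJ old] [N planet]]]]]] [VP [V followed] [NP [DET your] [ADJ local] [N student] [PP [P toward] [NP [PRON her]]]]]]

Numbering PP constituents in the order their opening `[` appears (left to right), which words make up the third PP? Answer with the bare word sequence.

Opening `[PP` markers occur at word positions 4, 8, 16; the third of these opens the constituent [PP toward her].

toward her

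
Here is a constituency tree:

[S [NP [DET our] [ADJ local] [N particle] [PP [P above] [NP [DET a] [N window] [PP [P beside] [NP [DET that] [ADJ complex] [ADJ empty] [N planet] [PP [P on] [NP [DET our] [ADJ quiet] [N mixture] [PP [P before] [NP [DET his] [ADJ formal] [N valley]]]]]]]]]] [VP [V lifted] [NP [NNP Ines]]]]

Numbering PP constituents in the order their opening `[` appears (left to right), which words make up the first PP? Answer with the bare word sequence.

above a window beside that complex empty planet on our quiet mixture before his formal valley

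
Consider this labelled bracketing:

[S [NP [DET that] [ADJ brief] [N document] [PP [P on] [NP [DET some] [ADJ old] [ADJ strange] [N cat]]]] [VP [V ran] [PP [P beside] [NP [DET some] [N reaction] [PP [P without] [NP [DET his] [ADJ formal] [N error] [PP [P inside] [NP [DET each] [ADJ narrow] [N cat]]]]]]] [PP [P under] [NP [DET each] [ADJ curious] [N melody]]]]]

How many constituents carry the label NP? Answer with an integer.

6

Scanning left to right, an opening `[NP` appears at word positions 1, 5, 11, 14, 18, 22 — 6 in total.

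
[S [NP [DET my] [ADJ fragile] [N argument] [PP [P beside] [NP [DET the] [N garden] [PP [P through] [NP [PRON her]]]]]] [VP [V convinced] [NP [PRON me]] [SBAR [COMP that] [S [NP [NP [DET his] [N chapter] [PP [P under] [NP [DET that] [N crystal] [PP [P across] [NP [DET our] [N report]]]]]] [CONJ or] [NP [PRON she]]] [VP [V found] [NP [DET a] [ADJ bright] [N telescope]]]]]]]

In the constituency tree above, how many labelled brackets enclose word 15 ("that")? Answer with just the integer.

Path from the root down to the word: S → VP → SBAR → S → NP → NP → PP → NP → DET. That is 9 enclosing brackets.

9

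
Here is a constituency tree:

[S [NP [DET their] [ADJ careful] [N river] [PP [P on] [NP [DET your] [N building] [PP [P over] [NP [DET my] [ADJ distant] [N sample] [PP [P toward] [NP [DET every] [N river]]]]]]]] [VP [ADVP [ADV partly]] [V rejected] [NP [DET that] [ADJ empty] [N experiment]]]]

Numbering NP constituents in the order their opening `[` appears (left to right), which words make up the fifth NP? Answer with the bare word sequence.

that empty experiment

The NP opening brackets appear, in order, over: "their careful river on your building over my distant sample toward every river"; "your building over my distant sample toward every river"; "my distant sample toward every river"; "every river"; "that empty experiment". The fifth one spans "that empty experiment".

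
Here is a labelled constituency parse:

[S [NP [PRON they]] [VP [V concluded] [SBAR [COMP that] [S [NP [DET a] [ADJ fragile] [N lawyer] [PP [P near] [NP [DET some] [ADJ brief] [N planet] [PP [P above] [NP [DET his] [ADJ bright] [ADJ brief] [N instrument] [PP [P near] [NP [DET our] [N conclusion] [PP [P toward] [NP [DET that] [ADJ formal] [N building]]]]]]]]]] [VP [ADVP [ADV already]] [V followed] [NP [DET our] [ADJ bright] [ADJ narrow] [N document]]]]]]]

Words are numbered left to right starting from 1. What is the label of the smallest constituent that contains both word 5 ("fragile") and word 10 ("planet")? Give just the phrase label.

NP

Word 5 lies under S → VP → SBAR → S → NP → ADJ; word 10 lies under S → VP → SBAR → S → NP → PP → NP → N. The lowest shared node is the NP.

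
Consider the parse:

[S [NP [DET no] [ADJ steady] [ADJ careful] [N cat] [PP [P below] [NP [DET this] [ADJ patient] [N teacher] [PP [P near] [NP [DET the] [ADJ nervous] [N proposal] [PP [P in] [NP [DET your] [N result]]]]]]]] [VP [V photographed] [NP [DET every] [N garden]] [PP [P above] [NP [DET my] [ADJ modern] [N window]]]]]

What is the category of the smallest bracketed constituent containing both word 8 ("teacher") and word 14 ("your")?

NP

Both words fall inside [NP this patient teacher near the nervous proposal in your result] (words 6–15), and no smaller constituent contains them both. Label: NP.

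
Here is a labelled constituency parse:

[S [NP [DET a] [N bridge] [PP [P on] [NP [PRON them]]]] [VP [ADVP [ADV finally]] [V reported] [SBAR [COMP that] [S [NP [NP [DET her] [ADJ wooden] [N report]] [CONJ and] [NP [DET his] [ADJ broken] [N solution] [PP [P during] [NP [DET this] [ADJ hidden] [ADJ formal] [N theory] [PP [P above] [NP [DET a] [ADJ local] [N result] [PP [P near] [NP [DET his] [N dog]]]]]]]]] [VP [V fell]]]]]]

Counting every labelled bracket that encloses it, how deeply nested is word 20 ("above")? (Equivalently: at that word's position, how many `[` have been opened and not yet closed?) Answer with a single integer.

10

The word sits inside P, which is inside PP, inside NP, inside PP, inside NP, inside NP, inside S, inside SBAR, inside VP, inside S — 10 brackets in all.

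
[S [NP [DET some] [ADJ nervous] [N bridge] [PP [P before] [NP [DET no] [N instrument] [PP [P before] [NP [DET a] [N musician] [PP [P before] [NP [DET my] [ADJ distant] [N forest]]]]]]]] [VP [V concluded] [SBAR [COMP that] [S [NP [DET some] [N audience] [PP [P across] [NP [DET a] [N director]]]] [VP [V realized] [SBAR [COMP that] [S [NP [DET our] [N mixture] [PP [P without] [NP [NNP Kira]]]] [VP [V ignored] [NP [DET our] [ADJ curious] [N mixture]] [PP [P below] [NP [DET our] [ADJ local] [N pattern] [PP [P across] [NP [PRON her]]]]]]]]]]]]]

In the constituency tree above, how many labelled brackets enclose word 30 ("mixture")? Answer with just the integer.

10

Path from the root down to the word: S → VP → SBAR → S → VP → SBAR → S → VP → NP → N. That is 10 enclosing brackets.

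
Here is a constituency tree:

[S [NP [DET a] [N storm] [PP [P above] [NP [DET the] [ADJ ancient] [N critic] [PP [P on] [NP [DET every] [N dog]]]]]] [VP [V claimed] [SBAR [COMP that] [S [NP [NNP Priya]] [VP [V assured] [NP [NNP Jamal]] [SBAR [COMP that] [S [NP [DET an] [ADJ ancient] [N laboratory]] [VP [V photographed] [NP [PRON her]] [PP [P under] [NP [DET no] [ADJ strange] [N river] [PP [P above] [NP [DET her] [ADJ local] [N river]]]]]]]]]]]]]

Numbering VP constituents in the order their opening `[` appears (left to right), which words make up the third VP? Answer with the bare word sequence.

photographed her under no strange river above her local river

The VP opening brackets appear, in order, over: "claimed that Priya assured Jamal that an ancient laboratory photographed her under no strange river above her local river"; "assured Jamal that an ancient laboratory photographed her under no strange river above her local river"; "photographed her under no strange river above her local river". The third one spans "photographed her under no strange river above her local river".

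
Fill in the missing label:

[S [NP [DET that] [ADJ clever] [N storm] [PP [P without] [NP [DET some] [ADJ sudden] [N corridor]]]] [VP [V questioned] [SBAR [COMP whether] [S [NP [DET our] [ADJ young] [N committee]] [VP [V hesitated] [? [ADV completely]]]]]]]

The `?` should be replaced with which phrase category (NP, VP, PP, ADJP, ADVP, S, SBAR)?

ADVP

A constituent whose immediate children are ADV 'completely' is an adverb phrase: ADVP.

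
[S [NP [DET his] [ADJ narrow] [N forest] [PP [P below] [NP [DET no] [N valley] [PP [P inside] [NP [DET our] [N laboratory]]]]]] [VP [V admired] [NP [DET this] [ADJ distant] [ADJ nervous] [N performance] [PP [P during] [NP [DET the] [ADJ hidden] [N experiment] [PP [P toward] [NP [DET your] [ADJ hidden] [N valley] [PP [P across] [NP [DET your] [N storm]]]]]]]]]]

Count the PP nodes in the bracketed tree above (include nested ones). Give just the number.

5

Scanning left to right, an opening `[PP` appears at word positions 4, 7, 15, 19, 23 — 5 in total.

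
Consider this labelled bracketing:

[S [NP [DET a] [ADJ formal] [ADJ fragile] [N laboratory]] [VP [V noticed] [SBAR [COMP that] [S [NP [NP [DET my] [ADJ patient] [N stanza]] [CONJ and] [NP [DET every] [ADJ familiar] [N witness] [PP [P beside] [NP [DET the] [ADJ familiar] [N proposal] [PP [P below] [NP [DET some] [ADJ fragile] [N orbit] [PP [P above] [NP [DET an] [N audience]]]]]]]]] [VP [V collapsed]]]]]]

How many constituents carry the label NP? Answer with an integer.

7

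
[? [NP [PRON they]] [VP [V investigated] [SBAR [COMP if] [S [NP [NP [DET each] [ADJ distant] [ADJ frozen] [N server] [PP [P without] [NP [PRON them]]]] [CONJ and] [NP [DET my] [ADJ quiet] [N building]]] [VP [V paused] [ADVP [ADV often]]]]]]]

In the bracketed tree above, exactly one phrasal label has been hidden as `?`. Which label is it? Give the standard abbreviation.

S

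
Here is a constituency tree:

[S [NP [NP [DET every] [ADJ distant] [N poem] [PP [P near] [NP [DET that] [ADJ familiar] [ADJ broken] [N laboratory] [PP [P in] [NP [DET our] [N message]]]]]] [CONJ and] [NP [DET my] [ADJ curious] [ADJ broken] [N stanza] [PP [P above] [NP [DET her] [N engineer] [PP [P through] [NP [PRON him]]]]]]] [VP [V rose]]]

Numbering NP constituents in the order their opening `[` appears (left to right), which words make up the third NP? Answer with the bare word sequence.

The NP opening brackets appear, in order, over: "every distant poem near that familiar broken laboratory in our message and my curious broken stanza above her engineer through him"; "every distant poem near that familiar broken laboratory in our message"; "that familiar broken laboratory in our message"; "our message"; "my curious broken stanza above her engineer through him"; "her engineer through him"; "him". The third one spans "that familiar broken laboratory in our message".

that familiar broken laboratory in our message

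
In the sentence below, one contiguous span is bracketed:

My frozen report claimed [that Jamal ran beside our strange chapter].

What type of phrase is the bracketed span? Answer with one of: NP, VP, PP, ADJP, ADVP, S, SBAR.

"that" is the head of the bracketed span, so the span is a subordinate clause: SBAR.

SBAR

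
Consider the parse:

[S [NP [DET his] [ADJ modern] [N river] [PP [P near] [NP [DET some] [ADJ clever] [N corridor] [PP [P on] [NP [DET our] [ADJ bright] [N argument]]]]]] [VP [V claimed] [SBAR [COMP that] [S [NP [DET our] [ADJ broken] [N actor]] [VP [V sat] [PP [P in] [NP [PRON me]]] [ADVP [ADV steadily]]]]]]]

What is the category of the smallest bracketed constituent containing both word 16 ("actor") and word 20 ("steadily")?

The smallest bracket enclosing both words is [S our broken actor sat in me steadily], so the label is S.

S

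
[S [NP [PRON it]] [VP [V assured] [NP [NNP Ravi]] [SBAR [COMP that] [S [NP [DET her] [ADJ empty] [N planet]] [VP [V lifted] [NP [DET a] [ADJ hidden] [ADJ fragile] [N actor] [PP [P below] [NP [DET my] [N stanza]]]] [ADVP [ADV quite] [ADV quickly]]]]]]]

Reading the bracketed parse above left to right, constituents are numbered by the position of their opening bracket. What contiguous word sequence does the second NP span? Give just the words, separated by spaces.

Ravi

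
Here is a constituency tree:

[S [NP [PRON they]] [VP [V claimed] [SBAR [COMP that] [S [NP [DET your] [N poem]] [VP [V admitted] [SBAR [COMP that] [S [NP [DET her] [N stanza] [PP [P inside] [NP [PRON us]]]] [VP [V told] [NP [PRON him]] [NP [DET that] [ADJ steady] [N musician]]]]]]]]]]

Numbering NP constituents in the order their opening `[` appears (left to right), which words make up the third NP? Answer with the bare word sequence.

In left-to-right order the NP constituents are "they"; "your poem"; "her stanza inside us"; "us"; "him"; "that steady musician". Number 3 is "her stanza inside us".

her stanza inside us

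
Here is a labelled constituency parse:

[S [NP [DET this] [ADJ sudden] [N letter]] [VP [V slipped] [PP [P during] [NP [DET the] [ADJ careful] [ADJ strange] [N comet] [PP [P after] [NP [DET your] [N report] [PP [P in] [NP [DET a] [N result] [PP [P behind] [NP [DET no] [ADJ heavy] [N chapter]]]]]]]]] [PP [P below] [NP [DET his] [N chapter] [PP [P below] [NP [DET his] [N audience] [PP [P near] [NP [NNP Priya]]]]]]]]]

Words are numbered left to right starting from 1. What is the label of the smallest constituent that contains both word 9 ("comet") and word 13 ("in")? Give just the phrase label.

NP

The smallest bracket enclosing both words is [NP the careful strange comet after your report in a result behind no heavy chapter], so the label is NP.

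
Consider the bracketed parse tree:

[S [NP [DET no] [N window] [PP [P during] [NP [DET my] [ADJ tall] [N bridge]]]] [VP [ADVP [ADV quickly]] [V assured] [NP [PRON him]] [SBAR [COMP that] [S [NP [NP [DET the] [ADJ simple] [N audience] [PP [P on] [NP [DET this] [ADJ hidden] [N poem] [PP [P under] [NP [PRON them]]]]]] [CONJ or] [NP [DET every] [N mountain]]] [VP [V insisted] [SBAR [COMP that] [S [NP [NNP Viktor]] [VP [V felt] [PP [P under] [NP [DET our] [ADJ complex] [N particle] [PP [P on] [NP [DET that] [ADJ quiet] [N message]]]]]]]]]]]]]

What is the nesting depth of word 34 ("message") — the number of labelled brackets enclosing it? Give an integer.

13

The word sits inside N, which is inside NP, inside PP, inside NP, inside PP, inside VP, inside S, inside SBAR, inside VP, inside S, inside SBAR, inside VP, inside S — 13 brackets in all.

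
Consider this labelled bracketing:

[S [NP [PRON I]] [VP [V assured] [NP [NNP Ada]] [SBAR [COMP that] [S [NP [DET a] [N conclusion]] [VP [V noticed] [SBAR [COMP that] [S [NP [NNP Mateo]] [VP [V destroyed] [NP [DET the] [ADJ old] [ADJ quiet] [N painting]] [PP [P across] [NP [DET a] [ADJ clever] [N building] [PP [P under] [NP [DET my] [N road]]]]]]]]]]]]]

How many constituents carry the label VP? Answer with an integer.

3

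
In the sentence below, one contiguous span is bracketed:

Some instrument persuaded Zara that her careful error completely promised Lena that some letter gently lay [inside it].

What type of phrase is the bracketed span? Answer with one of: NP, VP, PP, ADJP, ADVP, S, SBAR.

PP

The bracketed span "inside it" is headed by "inside", making it a prepositional phrase (PP).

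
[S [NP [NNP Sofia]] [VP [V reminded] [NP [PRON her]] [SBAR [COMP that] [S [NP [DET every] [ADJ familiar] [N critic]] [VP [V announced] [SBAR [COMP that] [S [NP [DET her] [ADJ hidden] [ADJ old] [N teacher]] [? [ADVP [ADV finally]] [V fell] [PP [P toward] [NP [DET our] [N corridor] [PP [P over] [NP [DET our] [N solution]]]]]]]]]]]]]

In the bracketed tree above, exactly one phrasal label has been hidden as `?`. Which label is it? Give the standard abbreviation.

VP

Looking at what the `?` directly dominates — ADVP, V 'fell', PP — this is a verb phrase (VP).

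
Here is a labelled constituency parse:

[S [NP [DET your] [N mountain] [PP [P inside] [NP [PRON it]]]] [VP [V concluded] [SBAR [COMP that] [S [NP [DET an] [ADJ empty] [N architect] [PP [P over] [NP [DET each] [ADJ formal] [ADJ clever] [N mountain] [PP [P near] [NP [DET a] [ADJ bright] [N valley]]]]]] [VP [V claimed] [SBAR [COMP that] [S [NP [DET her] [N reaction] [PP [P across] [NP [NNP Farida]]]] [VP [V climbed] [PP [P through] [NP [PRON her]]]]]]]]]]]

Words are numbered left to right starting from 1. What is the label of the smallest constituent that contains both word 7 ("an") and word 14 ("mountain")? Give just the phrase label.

NP

Word 7 lies under S → VP → SBAR → S → NP → DET; word 14 lies under S → VP → SBAR → S → NP → PP → NP → N. The lowest shared node is the NP.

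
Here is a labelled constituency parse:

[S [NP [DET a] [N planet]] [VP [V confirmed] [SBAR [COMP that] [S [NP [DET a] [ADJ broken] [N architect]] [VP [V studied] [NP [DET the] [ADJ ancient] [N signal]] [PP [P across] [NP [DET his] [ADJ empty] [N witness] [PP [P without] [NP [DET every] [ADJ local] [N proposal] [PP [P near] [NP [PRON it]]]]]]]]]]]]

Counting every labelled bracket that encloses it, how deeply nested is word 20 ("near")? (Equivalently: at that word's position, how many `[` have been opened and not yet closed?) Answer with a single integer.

Path from the root down to the word: S → VP → SBAR → S → VP → PP → NP → PP → NP → PP → P. That is 11 enclosing brackets.

11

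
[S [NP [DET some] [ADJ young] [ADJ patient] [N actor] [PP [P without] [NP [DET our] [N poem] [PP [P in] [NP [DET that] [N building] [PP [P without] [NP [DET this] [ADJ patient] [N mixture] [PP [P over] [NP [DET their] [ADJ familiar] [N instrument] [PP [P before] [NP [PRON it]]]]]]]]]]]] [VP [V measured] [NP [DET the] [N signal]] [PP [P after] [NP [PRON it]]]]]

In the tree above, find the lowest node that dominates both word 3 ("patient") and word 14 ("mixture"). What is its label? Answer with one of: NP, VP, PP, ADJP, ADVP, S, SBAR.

Word 3 lies under S → NP → ADJ; word 14 lies under S → NP → PP → NP → PP → NP → PP → NP → N. The lowest shared node is the NP.

NP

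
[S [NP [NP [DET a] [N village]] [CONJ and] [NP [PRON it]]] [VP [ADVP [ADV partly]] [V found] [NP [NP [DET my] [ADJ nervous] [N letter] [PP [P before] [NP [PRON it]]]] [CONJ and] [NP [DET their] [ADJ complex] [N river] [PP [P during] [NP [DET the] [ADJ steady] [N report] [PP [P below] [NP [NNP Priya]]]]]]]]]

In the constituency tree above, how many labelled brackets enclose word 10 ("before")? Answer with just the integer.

6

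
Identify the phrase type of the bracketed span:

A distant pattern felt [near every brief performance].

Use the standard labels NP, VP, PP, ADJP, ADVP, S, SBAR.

"near" is the head of the bracketed span, so the span is a prepositional phrase: PP.

PP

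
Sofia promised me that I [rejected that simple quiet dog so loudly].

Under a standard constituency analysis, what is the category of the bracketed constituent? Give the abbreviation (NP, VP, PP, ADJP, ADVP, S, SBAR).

VP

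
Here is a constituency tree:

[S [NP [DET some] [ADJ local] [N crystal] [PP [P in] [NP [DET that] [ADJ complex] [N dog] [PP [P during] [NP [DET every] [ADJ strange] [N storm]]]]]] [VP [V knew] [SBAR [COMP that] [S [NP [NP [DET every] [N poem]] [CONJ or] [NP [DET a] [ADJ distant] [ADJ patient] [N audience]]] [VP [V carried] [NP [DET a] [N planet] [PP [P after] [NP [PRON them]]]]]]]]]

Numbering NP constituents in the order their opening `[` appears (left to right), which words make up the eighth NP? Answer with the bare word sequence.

them

In left-to-right order the NP constituents are "some local crystal in that complex dog during every strange storm"; "that complex dog during every strange storm"; "every strange storm"; "every poem or a distant patient audience"; "every poem"; "a distant patient audience"; "a planet after them"; "them". Number 8 is "them".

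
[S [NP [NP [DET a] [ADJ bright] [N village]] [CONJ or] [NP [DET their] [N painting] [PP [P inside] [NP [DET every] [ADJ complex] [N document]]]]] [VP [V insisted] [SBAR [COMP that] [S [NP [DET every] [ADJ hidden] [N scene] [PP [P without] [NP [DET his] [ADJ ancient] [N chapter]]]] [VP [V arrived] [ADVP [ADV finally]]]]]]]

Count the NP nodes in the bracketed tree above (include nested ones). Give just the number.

6

Scanning left to right, an opening `[NP` appears at word positions 1, 1, 5, 8, 13, 17 — 6 in total.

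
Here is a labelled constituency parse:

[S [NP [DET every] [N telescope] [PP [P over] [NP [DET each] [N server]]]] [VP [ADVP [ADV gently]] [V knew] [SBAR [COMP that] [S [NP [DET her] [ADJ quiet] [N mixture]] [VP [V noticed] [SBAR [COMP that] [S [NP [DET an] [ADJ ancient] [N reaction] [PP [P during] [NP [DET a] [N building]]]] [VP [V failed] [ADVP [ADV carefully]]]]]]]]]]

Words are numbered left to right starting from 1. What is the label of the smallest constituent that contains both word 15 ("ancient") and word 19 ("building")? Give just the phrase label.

NP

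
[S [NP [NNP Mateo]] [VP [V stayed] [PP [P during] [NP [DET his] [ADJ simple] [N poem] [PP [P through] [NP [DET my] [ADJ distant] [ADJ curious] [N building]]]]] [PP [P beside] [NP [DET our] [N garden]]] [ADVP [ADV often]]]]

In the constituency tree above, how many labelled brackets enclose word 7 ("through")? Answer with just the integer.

The word sits inside P, which is inside PP, inside NP, inside PP, inside VP, inside S — 6 brackets in all.

6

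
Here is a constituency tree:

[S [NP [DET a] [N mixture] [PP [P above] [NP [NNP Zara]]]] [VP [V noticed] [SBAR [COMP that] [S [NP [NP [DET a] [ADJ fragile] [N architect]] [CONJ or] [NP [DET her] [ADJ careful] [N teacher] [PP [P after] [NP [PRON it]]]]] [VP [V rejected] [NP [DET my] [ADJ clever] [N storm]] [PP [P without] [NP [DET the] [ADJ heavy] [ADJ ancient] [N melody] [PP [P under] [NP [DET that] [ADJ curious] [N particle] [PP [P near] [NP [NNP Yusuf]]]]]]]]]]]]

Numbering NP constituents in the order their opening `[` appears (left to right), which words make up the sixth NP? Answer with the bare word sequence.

In left-to-right order the NP constituents are "a mixture above Zara"; "Zara"; "a fragile architect or her careful teacher after it"; "a fragile architect"; "her careful teacher after it"; "it"; "my clever storm"; "the heavy ancient melody under that curious particle near Yusuf"; "that curious particle near Yusuf"; "Yusuf". Number 6 is "it".

it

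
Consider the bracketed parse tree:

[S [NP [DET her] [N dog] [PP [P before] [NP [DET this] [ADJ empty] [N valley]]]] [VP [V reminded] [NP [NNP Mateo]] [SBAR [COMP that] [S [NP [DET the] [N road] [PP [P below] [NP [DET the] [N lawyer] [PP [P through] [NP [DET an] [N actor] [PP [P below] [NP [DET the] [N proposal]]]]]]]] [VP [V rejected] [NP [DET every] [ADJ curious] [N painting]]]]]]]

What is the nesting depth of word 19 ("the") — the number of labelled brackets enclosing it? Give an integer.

12

Path from the root down to the word: S → VP → SBAR → S → NP → PP → NP → PP → NP → PP → NP → DET. That is 12 enclosing brackets.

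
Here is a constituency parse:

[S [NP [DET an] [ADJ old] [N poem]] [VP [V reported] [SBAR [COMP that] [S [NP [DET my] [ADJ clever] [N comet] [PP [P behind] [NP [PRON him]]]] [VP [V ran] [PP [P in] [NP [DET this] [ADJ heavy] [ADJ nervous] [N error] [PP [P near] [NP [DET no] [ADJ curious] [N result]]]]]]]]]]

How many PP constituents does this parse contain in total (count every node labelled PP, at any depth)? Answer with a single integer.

3

Listing each PP by its span: [PP behind him]; [PP in this heavy nervous error near no curious result]; [PP near no curious result] — that makes 3.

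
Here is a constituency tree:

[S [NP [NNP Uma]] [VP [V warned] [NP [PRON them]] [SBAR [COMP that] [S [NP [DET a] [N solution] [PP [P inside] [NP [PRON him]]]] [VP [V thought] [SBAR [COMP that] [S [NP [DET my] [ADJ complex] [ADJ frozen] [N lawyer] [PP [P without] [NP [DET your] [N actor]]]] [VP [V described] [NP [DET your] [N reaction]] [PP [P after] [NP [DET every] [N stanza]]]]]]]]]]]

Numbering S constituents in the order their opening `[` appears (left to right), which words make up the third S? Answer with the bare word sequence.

The S opening brackets appear, in order, over: "Uma warned them that a solution inside him thought that my complex frozen lawyer without your actor described your reaction after every stanza"; "a solution inside him thought that my complex frozen lawyer without your actor described your reaction after every stanza"; "my complex frozen lawyer without your actor described your reaction after every stanza". The third one spans "my complex frozen lawyer without your actor described your reaction after every stanza".

my complex frozen lawyer without your actor described your reaction after every stanza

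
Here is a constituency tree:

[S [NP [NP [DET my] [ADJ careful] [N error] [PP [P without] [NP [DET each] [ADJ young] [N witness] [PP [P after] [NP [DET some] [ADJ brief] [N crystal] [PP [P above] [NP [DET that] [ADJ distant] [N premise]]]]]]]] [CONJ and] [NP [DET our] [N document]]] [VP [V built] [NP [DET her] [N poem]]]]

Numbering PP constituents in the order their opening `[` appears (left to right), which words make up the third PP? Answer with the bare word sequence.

above that distant premise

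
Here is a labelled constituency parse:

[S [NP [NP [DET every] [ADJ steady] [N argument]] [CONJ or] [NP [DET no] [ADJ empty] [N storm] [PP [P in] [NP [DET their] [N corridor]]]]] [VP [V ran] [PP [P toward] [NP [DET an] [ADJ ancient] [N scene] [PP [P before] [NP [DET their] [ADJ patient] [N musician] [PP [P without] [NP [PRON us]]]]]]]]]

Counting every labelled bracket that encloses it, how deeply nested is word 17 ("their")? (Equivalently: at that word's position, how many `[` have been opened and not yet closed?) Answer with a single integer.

7

Counting open brackets not yet closed at "their": [S [VP [PP [NP [PP [NP [DET = 7.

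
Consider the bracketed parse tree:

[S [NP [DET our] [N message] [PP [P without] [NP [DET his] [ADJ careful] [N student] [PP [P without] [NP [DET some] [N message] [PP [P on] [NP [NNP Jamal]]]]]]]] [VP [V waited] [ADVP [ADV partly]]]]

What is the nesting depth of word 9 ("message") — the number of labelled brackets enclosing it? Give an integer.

7

Counting open brackets not yet closed at "message": [S [NP [PP [NP [PP [NP [N = 7.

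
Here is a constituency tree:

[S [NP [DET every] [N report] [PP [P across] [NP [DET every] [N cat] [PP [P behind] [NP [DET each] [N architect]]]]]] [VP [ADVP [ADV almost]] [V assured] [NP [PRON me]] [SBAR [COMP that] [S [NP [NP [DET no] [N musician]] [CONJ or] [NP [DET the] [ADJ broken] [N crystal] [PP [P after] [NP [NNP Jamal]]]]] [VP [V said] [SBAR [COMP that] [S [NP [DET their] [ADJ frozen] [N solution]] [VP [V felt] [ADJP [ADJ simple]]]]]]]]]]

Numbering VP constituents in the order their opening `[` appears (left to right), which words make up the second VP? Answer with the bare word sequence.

said that their frozen solution felt simple

The VP opening brackets appear, in order, over: "almost assured me that no musician or the broken crystal after Jamal said that their frozen solution felt simple"; "said that their frozen solution felt simple"; "felt simple". The second one spans "said that their frozen solution felt simple".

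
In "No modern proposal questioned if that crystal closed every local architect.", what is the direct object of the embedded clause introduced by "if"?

Within the embedded clause introduced by "if", the direct object of "closed" is "every local architect".

every local architect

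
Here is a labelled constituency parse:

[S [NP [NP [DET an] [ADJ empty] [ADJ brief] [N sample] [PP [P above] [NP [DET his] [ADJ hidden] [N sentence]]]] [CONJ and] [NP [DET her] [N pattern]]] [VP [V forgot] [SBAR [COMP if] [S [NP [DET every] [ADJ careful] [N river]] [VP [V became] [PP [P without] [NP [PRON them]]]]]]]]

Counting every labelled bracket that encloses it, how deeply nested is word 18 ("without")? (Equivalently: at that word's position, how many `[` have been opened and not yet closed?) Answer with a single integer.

The word sits inside P, which is inside PP, inside VP, inside S, inside SBAR, inside VP, inside S — 7 brackets in all.

7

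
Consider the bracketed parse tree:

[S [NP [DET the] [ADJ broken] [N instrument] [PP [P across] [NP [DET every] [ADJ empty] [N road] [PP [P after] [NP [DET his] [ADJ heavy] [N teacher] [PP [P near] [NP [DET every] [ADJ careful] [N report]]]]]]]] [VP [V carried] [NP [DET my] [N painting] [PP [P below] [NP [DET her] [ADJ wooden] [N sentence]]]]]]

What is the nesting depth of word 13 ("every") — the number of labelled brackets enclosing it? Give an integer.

Path from the root down to the word: S → NP → PP → NP → PP → NP → PP → NP → DET. That is 9 enclosing brackets.

9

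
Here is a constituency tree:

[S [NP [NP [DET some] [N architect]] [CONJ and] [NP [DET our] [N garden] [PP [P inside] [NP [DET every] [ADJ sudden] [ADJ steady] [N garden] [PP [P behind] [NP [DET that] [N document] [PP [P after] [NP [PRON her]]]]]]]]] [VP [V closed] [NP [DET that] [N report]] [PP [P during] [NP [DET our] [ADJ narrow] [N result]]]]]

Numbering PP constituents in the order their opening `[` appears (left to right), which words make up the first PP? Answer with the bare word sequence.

Opening `[PP` markers occur at word positions 6, 11, 14, 19; the first of these opens the constituent [PP inside every sudden steady garden behind that document after her].

inside every sudden steady garden behind that document after her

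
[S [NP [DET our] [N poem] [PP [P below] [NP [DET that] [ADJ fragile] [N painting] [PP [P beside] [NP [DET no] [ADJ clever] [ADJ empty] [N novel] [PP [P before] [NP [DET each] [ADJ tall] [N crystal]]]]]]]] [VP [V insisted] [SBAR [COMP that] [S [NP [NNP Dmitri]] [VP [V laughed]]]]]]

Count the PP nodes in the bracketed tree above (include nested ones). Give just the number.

The PP constituents are: [PP below that fragile painting beside no clever empty novel before each tall crystal]; [PP beside no clever empty novel before each tall crystal]; [PP before each tall crystal]. Total: 3.

3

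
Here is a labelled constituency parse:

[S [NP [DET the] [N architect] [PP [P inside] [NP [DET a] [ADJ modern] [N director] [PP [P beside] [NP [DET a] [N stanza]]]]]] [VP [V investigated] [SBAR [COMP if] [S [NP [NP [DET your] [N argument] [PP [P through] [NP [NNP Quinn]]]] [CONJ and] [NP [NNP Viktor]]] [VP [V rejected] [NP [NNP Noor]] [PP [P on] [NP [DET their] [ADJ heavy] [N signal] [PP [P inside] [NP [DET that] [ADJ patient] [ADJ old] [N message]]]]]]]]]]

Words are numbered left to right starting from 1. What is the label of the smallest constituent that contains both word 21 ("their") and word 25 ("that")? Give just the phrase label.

Both words fall inside [NP their heavy signal inside that patient old message] (words 21–28), and no smaller constituent contains them both. Label: NP.

NP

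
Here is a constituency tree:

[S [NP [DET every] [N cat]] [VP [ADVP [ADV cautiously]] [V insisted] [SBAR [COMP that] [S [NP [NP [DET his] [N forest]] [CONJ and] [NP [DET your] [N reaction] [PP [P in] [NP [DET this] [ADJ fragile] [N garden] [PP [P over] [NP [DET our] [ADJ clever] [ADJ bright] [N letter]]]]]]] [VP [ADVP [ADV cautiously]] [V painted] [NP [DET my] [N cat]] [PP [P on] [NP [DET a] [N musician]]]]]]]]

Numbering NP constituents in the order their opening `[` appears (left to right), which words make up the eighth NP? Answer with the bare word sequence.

Opening `[NP` markers occur at word positions 1, 6, 6, 9, 12, 16, 22, 25; the eighth of these opens the constituent [NP a musician].

a musician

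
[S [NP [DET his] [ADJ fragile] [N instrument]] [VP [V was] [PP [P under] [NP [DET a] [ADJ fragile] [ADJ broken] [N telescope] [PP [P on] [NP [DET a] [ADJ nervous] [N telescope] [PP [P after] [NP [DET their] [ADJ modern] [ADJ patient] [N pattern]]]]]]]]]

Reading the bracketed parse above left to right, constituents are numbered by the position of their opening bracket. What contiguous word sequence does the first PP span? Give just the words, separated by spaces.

under a fragile broken telescope on a nervous telescope after their modern patient pattern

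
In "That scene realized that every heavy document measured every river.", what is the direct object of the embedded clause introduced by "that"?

every river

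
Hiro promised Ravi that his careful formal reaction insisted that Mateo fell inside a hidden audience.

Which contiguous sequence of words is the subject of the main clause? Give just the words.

In the main clause the verb is "promised"; the NP preceding it, "Hiro", is the subject.

Hiro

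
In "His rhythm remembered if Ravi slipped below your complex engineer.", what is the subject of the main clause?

"his rhythm" is the NP that combines with the VP headed by "remembered" to form the main clause — the subject.

his rhythm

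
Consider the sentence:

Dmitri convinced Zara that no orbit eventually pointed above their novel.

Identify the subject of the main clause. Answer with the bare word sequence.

Dmitri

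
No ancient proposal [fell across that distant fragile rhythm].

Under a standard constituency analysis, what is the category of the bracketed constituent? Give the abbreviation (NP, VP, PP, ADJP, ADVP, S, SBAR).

VP

"fell" is the head of the bracketed span, so the span is a verb phrase: VP.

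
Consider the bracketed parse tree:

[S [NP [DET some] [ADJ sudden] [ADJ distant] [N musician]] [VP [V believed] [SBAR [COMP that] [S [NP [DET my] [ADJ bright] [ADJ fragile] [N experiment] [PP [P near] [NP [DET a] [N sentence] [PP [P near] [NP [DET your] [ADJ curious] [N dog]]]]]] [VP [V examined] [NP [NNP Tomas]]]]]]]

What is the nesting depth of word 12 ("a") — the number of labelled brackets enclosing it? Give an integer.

8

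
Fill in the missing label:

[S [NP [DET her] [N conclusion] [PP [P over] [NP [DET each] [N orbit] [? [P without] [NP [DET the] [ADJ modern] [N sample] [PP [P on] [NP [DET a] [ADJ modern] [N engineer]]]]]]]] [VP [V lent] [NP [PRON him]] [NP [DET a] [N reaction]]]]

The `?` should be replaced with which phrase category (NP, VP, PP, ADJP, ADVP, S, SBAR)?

PP

The `?` node immediately contains: P 'without', NP. That is the internal structure of a prepositional phrase, so the label is PP.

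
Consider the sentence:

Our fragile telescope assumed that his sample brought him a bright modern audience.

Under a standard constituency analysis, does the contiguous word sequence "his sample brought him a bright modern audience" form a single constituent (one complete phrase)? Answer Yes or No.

Yes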